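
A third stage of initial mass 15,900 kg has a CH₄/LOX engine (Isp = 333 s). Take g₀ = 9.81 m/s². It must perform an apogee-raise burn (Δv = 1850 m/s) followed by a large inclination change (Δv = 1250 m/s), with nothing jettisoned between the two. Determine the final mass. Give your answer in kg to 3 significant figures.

v_e = Isp · g₀ = 333 × 9.81 = 3266.7 m/s.
After the first burn: m = 15900 × exp(−1850/3266.7) = 15900 × 0.56761 = 9,025 kg.
After the second burn: m = 9,025 × exp(−1250/3266.7) = 9,025 × 0.68205 = 6,155.5 kg.

final mass ≈ 6160 kg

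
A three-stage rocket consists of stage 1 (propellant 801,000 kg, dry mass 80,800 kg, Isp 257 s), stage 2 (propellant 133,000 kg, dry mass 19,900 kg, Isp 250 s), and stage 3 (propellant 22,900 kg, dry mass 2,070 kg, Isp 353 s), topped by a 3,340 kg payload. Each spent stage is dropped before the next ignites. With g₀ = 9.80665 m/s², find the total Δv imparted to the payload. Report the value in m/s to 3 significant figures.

Ignition mass of stage 1 = 801,000+80,800 + 133,000+19,900 + 22,900+2,070 + 3,340 = 1,063,010 kg.
Stage 1: m₀ = 1,063,010 kg, m_f = 1,063,010 − 801,000 = 262,010 kg; Δv = 257×9.80665×ln(4.057) = 2520.3×1.4005 ≈ 3530 m/s.
Stage 2: m₀ = 181,210 kg, m_f = 181,210 − 133,000 = 48,210 kg; Δv = 250×9.80665×ln(3.759) = 2451.7×1.3241 ≈ 3246 m/s.
Stage 3: m₀ = 28,310 kg, m_f = 28,310 − 22,900 = 5,410 kg; Δv = 353×9.80665×ln(5.233) = 3461.7×1.6550 ≈ 5729 m/s.
Total Δv = 3530 + 3246 + 5729 = 12505 m/s.

Δv ≈ 12500 m/s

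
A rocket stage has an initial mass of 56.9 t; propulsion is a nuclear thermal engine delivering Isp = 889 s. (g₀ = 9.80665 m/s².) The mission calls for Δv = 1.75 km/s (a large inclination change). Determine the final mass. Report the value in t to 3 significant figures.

v_e = Isp · g₀ = 889 × 9.80665 = 8718.1 m/s.
m₀/m_f = exp(Δv / v_e) = exp(1750 / 8718.1) = exp(0.2007) = 1.2223.
m_f = m₀ / 1.2223 = 56.9 / 1.2223 = 46.5516 t.

final mass ≈ 46.6 t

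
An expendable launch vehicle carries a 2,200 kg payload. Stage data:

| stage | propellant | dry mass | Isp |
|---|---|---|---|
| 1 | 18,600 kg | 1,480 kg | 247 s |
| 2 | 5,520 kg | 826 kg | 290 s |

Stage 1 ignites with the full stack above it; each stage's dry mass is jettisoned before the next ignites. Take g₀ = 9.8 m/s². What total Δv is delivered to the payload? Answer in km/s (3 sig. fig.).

Ignition mass of stage 1 = 18,600+1,480 + 5,520+826 + 2,200 = 28,626 kg.
Stage 1: m₀ = 28,626 kg, m_f = 28,626 − 18,600 = 10,026 kg; Δv = 247×9.8×ln(2.855) = 2420.6×1.0491 ≈ 2540 m/s.
Stage 2: m₀ = 8,546 kg, m_f = 8,546 − 5,520 = 3,026 kg; Δv = 290×9.8×ln(2.824) = 2842.0×1.0382 ≈ 2951 m/s.
Total Δv = 2540 + 2951 = 5491 m/s.

Δv ≈ 5.49 km/s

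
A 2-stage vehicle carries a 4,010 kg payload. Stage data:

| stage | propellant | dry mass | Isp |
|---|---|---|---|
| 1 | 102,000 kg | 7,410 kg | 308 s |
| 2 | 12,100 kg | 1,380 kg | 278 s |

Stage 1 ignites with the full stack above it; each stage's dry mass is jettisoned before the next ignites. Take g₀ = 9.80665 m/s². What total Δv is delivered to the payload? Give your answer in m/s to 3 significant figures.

Δv ≈ 8130 m/s

Ignition mass of stage 1 = 102,000+7,410 + 12,100+1,380 + 4,010 = 126,900 kg.
Stage 1: m₀ = 126,900 kg, m_f = 126,900 − 102,000 = 24,900 kg; Δv = 308×9.80665×ln(5.096) = 3020.4×1.6285 ≈ 4919 m/s.
Stage 2: m₀ = 17,490 kg, m_f = 17,490 − 12,100 = 5,390 kg; Δv = 278×9.80665×ln(3.245) = 2726.2×1.1771 ≈ 3209 m/s.
Total Δv = 4919 + 3209 = 8128 m/s.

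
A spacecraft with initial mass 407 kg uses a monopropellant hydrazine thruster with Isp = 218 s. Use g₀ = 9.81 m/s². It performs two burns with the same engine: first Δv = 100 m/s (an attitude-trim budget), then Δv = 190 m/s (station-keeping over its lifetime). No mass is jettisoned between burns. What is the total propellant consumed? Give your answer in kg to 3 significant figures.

v_e = Isp · g₀ = 218 × 9.81 = 2138.6 m/s.
After the first burn: m = 407 × exp(−100/2138.6) = 407 × 0.95432 = 388.408 kg.
After the second burn: m = 388.408 × exp(−190/2138.6) = 388.408 × 0.91499 = 355.389 kg.
Total propellant = m₀ − m_final = 407 − 355.389 = 51.611 kg.

total propellant consumed ≈ 51.6 kg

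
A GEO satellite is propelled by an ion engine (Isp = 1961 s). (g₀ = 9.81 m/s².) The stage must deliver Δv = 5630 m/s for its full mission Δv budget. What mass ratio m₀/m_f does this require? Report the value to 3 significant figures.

v_e = Isp · g₀ = 1961 × 9.81 = 19237.4 m/s.
Rocket equation: m₀/m_f = exp(Δv / v_e) = exp(5630 / 19237.4) = exp(0.2927) = 1.3400.

mass ratio ≈ 1.34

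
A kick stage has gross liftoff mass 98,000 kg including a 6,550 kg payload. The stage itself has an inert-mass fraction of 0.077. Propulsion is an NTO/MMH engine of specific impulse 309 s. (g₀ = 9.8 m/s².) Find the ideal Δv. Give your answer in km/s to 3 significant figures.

Stage wet mass = m₀ − payload = 98,000 − 6,550 = 91,450 kg.
Stage dry mass = ε × stage wet mass = 0.077 × 91,450 = 7,041.65 kg.
Burnout mass m_f = stage dry + payload = 7,041.65 + 6,550 = 13,591.65 kg.
v_e = Isp · g₀ = 309 × 9.8 = 3028.2 m/s.
By the Tsiolkovsky rocket equation, Δv = v_e · ln(98,000/13,591.65) = 3028.2 × ln(7.21) = 3028.2 × 1.9755 ≈ 5982 m/s.

Δv ≈ 5.98 km/s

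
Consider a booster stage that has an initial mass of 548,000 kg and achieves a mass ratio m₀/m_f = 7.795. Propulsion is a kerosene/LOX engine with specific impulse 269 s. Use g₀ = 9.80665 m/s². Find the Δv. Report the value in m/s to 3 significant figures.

v_e = Isp · g₀ = 269 × 9.80665 = 2638.0 m/s.
Δv = v_e · ln(7.795) = 2638.0 × 2.0535 ≈ 5417.1 m/s.

Δv ≈ 5420 m/s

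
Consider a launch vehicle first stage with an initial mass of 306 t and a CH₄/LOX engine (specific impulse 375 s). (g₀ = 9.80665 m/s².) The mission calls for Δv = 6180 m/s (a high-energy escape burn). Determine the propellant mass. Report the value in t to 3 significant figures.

v_e = Isp · g₀ = 375 × 9.80665 = 3677.5 m/s.
By the Tsiolkovsky rocket equation, m₀/m_f = exp(Δv / v_e) = exp(6180 / 3677.5) = exp(1.6805) = 5.3682.
m_f = 306 / 5.3682 = 57.0023 t, so propellant = m₀ − m_f = 306 − 57.0023 = 248.9977 t.

propellant mass ≈ 249 t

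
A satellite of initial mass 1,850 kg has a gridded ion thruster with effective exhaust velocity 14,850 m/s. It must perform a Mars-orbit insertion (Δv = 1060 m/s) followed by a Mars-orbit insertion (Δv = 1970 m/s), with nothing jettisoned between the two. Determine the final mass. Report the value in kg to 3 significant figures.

final mass ≈ 1510 kg

After the first burn: m = 1850 × exp(−1060/14850.0) = 1850 × 0.93111 = 1,722.55 kg.
After the second burn: m = 1,722.55 × exp(−1970/14850.0) = 1,722.55 × 0.87576 = 1,508.54 kg.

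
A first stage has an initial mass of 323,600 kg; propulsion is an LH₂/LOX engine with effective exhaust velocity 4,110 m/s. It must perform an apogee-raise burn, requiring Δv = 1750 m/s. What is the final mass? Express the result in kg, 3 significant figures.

Rocket equation: m₀/m_f = exp(Δv / v_e) = exp(1750 / 4110.0) = exp(0.4258) = 1.5308.
m_f = m₀ / 1.5308 = 323,600 / 1.5308 = 211,393 kg.

final mass ≈ 211000 kg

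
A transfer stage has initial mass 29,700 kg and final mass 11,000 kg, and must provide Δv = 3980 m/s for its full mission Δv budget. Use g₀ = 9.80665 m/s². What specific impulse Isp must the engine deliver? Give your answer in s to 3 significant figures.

Isp ≈ 409 s

ln(m₀/m_f) = ln(29700/11000) = ln(2.7) = 0.9933.
From the ideal rocket equation, v_e = Δv / ln(m₀/m_f) = 3980 / 0.9933 = 4007.0 m/s.
Isp = v_e / g₀ = 4007.0 / 9.80665 = 408.6 s.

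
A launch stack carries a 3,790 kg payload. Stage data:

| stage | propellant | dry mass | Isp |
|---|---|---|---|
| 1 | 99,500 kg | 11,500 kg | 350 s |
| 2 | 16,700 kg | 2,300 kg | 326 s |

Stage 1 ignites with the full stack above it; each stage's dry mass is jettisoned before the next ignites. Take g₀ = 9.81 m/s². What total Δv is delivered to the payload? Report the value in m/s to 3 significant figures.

Ignition mass of stage 1 = 99,500+11,500 + 16,700+2,300 + 3,790 = 133,790 kg.
Stage 1: m₀ = 133,790 kg, m_f = 133,790 − 99,500 = 34,290 kg; Δv = 350×9.81×ln(3.902) = 3433.5×1.3614 ≈ 4674 m/s.
Stage 2: m₀ = 22,790 kg, m_f = 22,790 − 16,700 = 6,090 kg; Δv = 326×9.81×ln(3.742) = 3198.1×1.3197 ≈ 4220 m/s.
Total Δv = 4674 + 4220 = 8894 m/s.

Δv ≈ 8890 m/s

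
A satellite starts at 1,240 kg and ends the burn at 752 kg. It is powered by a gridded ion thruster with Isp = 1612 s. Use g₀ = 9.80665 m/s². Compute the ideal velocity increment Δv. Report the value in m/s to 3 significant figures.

Δv ≈ 7910 m/s

v_e = Isp · g₀ = 1612 × 9.80665 = 15808.3 m/s.
Δv = v_e · ln(m₀/m_f) = 15808.3 × ln(1.649) = 15808.3 × 0.5001 ≈ 7906.2 m/s.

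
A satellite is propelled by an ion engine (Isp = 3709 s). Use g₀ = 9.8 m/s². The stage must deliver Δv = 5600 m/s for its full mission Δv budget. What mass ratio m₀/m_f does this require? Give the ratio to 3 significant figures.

mass ratio ≈ 1.17

v_e = Isp · g₀ = 3709 × 9.8 = 36348.2 m/s.
Rocket equation: m₀/m_f = exp(Δv / v_e) = exp(5600 / 36348.2) = exp(0.1541) = 1.1666.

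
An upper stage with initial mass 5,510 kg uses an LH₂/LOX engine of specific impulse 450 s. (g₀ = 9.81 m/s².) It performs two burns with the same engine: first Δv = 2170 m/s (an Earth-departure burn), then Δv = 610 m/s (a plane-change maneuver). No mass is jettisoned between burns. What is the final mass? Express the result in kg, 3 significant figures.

final mass ≈ 2940 kg

v_e = Isp · g₀ = 450 × 9.81 = 4414.5 m/s.
After the first burn: m = 5510 × exp(−2170/4414.5) = 5510 × 0.61167 = 3,370.3 kg.
After the second burn: m = 3,370.3 × exp(−610/4414.5) = 3,370.3 × 0.87094 = 2,935.33 kg.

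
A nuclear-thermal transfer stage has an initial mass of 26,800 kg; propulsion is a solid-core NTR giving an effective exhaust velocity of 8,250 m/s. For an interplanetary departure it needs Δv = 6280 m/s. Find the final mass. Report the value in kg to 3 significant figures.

final mass ≈ 12500 kg

By the Tsiolkovsky rocket equation, m₀/m_f = exp(Δv / v_e) = exp(6280 / 8250.0) = exp(0.7612) = 2.1409.
m_f = m₀ / 2.1409 = 26,800 / 2.1409 = 12,518.1 kg.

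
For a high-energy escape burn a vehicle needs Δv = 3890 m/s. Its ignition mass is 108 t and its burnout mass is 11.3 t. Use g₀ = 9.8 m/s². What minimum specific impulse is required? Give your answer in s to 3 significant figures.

ln(m₀/m_f) = ln(108000/11300) = ln(9.558) = 2.2573.
v_e = Δv / ln(m₀/m_f) = 3890 / 2.2573 = 1723.3 m/s.
Isp = v_e / g₀ = 1723.3 / 9.8 = 175.8 s.

Isp ≈ 176 s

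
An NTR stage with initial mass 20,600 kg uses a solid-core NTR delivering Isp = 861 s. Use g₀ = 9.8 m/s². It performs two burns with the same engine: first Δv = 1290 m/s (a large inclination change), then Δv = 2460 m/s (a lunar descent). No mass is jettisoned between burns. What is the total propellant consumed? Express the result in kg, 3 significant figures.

total propellant consumed ≈ 7390 kg

v_e = Isp · g₀ = 861 × 9.8 = 8437.8 m/s.
After the first burn: m = 20600 × exp(−1290/8437.8) = 20600 × 0.85823 = 17,679.5 kg.
After the second burn: m = 17,679.5 × exp(−2460/8437.8) = 17,679.5 × 0.74711 = 13,208.5 kg.
Total propellant = m₀ − m_final = 20600 − 13,208.5 = 7,391.5 kg.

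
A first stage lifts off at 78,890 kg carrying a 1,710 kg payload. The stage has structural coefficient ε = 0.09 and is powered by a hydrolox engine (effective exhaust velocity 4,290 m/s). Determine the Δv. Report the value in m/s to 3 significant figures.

Δv ≈ 9480 m/s

Stage wet mass = m₀ − payload = 78,890 − 1,710 = 77,180 kg.
Stage dry mass = ε × stage wet mass = 0.09 × 77,180 = 6,946.2 kg.
Burnout mass m_f = stage dry + payload = 6,946.2 + 1,710 = 8,656.2 kg.
Δv = v_e · ln(78,890/8,656.2) = 4290.0 × ln(9.114) = 4290.0 × 2.2098 ≈ 9480 m/s.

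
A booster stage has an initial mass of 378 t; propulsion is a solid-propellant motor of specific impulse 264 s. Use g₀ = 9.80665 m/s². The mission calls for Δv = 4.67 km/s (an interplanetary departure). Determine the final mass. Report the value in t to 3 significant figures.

v_e = Isp · g₀ = 264 × 9.80665 = 2589.0 m/s.
From the ideal rocket equation, m₀/m_f = exp(Δv / v_e) = exp(4670 / 2589.0) = exp(1.8038) = 6.0728.
m_f = m₀ / 6.0728 = 378 / 6.0728 = 62.2448 t.

final mass ≈ 62.2 t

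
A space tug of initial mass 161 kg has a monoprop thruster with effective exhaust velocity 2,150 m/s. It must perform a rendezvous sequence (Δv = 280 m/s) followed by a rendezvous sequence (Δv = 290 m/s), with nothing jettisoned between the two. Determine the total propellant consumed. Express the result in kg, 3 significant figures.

After the first burn: m = 161 × exp(−280/2150.0) = 161 × 0.87789 = 141.34 kg.
After the second burn: m = 141.34 × exp(−290/2150.0) = 141.34 × 0.87382 = 123.506 kg.
Total propellant = m₀ − m_final = 161 − 123.506 = 37.494 kg.

total propellant consumed ≈ 37.5 kg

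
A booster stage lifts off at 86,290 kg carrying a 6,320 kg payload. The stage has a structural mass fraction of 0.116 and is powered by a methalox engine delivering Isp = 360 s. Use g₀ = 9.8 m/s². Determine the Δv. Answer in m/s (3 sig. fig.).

Stage wet mass = m₀ − payload = 86,290 − 6,320 = 79,970 kg.
Stage dry mass = ε × stage wet mass = 0.116 × 79,970 = 9,276.52 kg.
Burnout mass m_f = stage dry + payload = 9,276.52 + 6,320 = 15,596.52 kg.
v_e = Isp · g₀ = 360 × 9.8 = 3528.0 m/s.
By the Tsiolkovsky rocket equation, Δv = v_e · ln(86,290/15,596.52) = 3528.0 × ln(5.533) = 3528.0 × 1.7107 ≈ 6035 m/s.

Δv ≈ 6040 m/s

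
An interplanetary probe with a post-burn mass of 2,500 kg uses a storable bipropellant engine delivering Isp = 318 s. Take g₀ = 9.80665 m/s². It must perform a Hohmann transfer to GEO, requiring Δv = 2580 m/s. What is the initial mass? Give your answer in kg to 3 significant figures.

initial mass ≈ 5720 kg

v_e = Isp · g₀ = 318 × 9.80665 = 3118.5 m/s.
Rocket equation: m₀/m_f = exp(Δv / v_e) = exp(2580 / 3118.5) = exp(0.8273) = 2.2872.
m₀ = m_f × 2.2872 = 2,500 × 2.2872 = 5,718 kg.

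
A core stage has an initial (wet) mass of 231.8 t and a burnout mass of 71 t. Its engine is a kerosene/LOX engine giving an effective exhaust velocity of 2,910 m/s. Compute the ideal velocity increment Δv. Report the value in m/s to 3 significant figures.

By the Tsiolkovsky rocket equation, Δv = v_e · ln(m₀/m_f) = 2910.0 × ln(3.265) = 2910.0 × 1.1832 ≈ 3443.1 m/s.

Δv ≈ 3440 m/s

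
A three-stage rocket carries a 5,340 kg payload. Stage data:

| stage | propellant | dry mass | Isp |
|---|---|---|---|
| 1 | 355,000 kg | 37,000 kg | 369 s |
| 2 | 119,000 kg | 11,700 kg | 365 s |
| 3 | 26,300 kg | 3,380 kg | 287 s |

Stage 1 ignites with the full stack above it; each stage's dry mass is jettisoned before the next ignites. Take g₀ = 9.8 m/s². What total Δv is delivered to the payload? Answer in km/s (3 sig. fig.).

Δv ≈ 12.1 km/s

Ignition mass of stage 1 = 355,000+37,000 + 119,000+11,700 + 26,300+3,380 + 5,340 = 557,720 kg.
Stage 1: m₀ = 557,720 kg, m_f = 557,720 − 355,000 = 202,720 kg; Δv = 369×9.8×ln(2.751) = 3616.2×1.0120 ≈ 3660 m/s.
Stage 2: m₀ = 165,720 kg, m_f = 165,720 − 119,000 = 46,720 kg; Δv = 365×9.8×ln(3.547) = 3577.0×1.2661 ≈ 4529 m/s.
Stage 3: m₀ = 35,020 kg, m_f = 35,020 − 26,300 = 8,720 kg; Δv = 287×9.8×ln(4.016) = 2812.6×1.3903 ≈ 3910 m/s.
Total Δv = 3660 + 4529 + 3910 = 12099 m/s.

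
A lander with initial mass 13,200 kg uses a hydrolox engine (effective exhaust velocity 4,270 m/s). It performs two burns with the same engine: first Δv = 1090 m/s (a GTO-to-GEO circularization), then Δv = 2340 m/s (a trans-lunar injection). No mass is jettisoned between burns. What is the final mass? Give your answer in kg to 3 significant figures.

final mass ≈ 5910 kg

After the first burn: m = 13200 × exp(−1090/4270.0) = 13200 × 0.77471 = 10,226.2 kg.
After the second burn: m = 10,226.2 × exp(−2340/4270.0) = 10,226.2 × 0.57810 = 5,911.77 kg.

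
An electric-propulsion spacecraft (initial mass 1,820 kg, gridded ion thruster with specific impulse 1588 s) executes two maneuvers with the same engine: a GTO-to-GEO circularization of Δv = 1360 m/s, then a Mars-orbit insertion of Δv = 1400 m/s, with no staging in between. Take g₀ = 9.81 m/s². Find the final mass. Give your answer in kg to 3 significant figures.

v_e = Isp · g₀ = 1588 × 9.81 = 15578.3 m/s.
After the first burn: m = 1820 × exp(−1360/15578.3) = 1820 × 0.91640 = 1,667.85 kg.
After the second burn: m = 1,667.85 × exp(−1400/15578.3) = 1,667.85 × 0.91405 = 1,524.5 kg.

final mass ≈ 1520 kg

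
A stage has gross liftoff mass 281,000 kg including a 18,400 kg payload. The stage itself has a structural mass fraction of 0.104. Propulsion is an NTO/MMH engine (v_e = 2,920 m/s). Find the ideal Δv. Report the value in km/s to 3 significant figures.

Stage wet mass = m₀ − payload = 281,000 − 18,400 = 262,600 kg.
Stage dry mass = ε × stage wet mass = 0.104 × 262,600 = 27,310.4 kg.
Burnout mass m_f = stage dry + payload = 27,310.4 + 18,400 = 45,710.4 kg.
Δv = v_e · ln(281,000/45,710.4) = 2920.0 × ln(6.147) = 2920.0 × 1.8160 ≈ 5303 m/s.

Δv ≈ 5.30 km/s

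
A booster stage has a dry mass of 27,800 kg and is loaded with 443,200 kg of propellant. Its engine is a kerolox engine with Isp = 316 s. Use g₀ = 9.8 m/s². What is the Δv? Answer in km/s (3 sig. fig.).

Δv ≈ 8.76 km/s

v_e = Isp · g₀ = 316 × 9.8 = 3096.8 m/s.
m₀ = m_dry + m_prop = 27,800 + 443,200 = 471,000 kg.
Rocket equation: Δv = v_e · ln(m₀/m_f) = 3096.8 × ln(16.94) = 3096.8 × 2.8298 ≈ 8763.4 m/s.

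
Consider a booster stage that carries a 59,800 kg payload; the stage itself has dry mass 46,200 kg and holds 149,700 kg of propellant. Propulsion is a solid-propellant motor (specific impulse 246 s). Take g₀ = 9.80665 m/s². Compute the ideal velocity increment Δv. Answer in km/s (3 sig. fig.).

Δv ≈ 2.12 km/s

v_e = Isp · g₀ = 246 × 9.80665 = 2412.4 m/s.
m₀ = payload + dry + propellant = 59,800 + 46,200 + 149,700 = 255,700 kg.
m_f = payload + dry = 59,800 + 46,200 = 106,000 kg.
Δv = v_e · ln(m₀/m_f) = 2412.4 × ln(2.412) = 2412.4 × 0.8806 ≈ 2124.3 m/s.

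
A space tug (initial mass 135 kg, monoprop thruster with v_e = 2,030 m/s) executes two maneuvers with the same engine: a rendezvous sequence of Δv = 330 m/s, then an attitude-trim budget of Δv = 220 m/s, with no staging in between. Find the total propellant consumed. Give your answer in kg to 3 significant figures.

total propellant consumed ≈ 32.0 kg

After the first burn: m = 135 × exp(−330/2030.0) = 135 × 0.84996 = 114.745 kg.
After the second burn: m = 114.745 × exp(−220/2030.0) = 114.745 × 0.89729 = 102.96 kg.
Total propellant = m₀ − m_final = 135 − 102.96 = 32.04 kg.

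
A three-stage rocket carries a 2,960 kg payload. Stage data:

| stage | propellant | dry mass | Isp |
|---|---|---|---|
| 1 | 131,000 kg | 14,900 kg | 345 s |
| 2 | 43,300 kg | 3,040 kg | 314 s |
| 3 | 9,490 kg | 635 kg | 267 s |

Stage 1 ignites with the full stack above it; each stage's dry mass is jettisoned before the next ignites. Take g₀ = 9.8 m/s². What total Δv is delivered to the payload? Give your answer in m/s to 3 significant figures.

Δv ≈ 10800 m/s

Ignition mass of stage 1 = 131,000+14,900 + 43,300+3,040 + 9,490+635 + 2,960 = 205,325 kg.
Stage 1: m₀ = 205,325 kg, m_f = 205,325 − 131,000 = 74,325 kg; Δv = 345×9.8×ln(2.763) = 3381.0×1.0161 ≈ 3436 m/s.
Stage 2: m₀ = 59,425 kg, m_f = 59,425 − 43,300 = 16,125 kg; Δv = 314×9.8×ln(3.685) = 3077.2×1.3043 ≈ 4014 m/s.
Stage 3: m₀ = 13,085 kg, m_f = 13,085 − 9,490 = 3,595 kg; Δv = 267×9.8×ln(3.64) = 2616.6×1.2919 ≈ 3380 m/s.
Total Δv = 3436 + 4014 + 3380 = 10830 m/s.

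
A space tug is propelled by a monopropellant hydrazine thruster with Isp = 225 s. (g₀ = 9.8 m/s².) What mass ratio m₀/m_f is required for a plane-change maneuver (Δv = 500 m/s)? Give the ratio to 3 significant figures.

mass ratio ≈ 1.25

v_e = Isp · g₀ = 225 × 9.8 = 2205.0 m/s.
By the Tsiolkovsky rocket equation, m₀/m_f = exp(Δv / v_e) = exp(500 / 2205.0) = exp(0.2268) = 1.2545.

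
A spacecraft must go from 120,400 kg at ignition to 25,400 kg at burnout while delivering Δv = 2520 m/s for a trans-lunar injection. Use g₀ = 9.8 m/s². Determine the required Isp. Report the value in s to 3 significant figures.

ln(m₀/m_f) = ln(120400/25400) = ln(4.74) = 1.5561.
v_e = Δv / ln(m₀/m_f) = 2520 / 1.5561 = 1619.5 m/s.
Isp = v_e / g₀ = 1619.5 / 9.8 = 165.3 s.

Isp ≈ 165 s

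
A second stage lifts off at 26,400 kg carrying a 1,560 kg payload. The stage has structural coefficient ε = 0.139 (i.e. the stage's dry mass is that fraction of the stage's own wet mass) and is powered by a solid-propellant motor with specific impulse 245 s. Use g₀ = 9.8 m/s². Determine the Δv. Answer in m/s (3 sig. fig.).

Stage wet mass = m₀ − payload = 26,400 − 1,560 = 24,840 kg.
Stage dry mass = ε × stage wet mass = 0.139 × 24,840 = 3,452.76 kg.
Burnout mass m_f = stage dry + payload = 3,452.76 + 1,560 = 5,012.76 kg.
v_e = Isp · g₀ = 245 × 9.8 = 2401.0 m/s.
Δv = v_e · ln(26,400/5,012.76) = 2401.0 × ln(5.267) = 2401.0 × 1.6614 ≈ 3989 m/s.

Δv ≈ 3990 m/s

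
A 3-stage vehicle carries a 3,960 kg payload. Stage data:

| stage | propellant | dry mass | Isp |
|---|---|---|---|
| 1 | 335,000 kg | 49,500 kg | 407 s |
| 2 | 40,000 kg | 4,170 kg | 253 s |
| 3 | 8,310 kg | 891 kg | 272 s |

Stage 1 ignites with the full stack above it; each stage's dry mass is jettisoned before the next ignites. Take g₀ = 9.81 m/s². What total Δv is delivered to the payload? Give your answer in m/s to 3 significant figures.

Ignition mass of stage 1 = 335,000+49,500 + 40,000+4,170 + 8,310+891 + 3,960 = 441,831 kg.
Stage 1: m₀ = 441,831 kg, m_f = 441,831 − 335,000 = 106,831 kg; Δv = 407×9.81×ln(4.136) = 3992.7×1.4197 ≈ 5668 m/s.
Stage 2: m₀ = 57,331 kg, m_f = 57,331 − 40,000 = 17,331 kg; Δv = 253×9.81×ln(3.308) = 2481.9×1.1963 ≈ 2969 m/s.
Stage 3: m₀ = 13,161 kg, m_f = 13,161 − 8,310 = 4,851 kg; Δv = 272×9.81×ln(2.713) = 2668.3×0.9981 ≈ 2663 m/s.
Total Δv = 5668 + 2969 + 2663 = 11300 m/s.

Δv ≈ 11300 m/s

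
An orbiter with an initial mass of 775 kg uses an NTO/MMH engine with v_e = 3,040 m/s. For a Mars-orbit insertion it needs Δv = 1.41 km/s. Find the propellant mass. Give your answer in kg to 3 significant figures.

m₀/m_f = exp(Δv / v_e) = exp(1410 / 3040.0) = exp(0.4638) = 1.5901.
m_f = 775 / 1.5901 = 487.391 kg, so propellant = m₀ − m_f = 775 − 487.391 = 287.609 kg.

propellant mass ≈ 288 kg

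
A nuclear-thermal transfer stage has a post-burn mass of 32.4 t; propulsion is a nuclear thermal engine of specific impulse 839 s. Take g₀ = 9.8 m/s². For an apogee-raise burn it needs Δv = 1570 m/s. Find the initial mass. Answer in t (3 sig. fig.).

initial mass ≈ 39.2 t

v_e = Isp · g₀ = 839 × 9.8 = 8222.2 m/s.
m₀/m_f = exp(Δv / v_e) = exp(1570 / 8222.2) = exp(0.1909) = 1.2104.
m₀ = m_f × 1.2104 = 32.4 × 1.2104 = 39.217 t.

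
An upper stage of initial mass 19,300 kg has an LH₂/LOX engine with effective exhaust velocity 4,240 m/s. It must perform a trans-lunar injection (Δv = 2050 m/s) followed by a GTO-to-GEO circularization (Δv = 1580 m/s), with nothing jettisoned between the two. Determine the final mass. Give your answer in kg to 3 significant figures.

final mass ≈ 8200 kg

After the first burn: m = 19300 × exp(−2050/4240.0) = 19300 × 0.61663 = 11,901 kg.
After the second burn: m = 11,901 × exp(−1580/4240.0) = 11,901 × 0.68891 = 8,198.72 kg.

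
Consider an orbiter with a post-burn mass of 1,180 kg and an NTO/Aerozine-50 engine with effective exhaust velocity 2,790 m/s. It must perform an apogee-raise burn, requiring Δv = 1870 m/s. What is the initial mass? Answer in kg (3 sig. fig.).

Rocket equation: m₀/m_f = exp(Δv / v_e) = exp(1870 / 2790.0) = exp(0.6703) = 1.9547.
m₀ = m_f × 1.9547 = 1,180 × 1.9547 = 2,306.55 kg.

initial mass ≈ 2310 kg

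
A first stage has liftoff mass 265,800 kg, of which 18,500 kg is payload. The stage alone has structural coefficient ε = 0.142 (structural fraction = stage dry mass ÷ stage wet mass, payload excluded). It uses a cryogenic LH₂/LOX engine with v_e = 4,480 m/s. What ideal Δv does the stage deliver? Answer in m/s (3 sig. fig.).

Stage wet mass = m₀ − payload = 265,800 − 18,500 = 247,300 kg.
Stage dry mass = ε × stage wet mass = 0.142 × 247,300 = 35,116.6 kg.
Burnout mass m_f = stage dry + payload = 35,116.6 + 18,500 = 53,616.6 kg.
By the Tsiolkovsky rocket equation, Δv = v_e · ln(265,800/53,616.6) = 4480.0 × ln(4.957) = 4480.0 × 1.6009 ≈ 7172 m/s.

Δv ≈ 7170 m/s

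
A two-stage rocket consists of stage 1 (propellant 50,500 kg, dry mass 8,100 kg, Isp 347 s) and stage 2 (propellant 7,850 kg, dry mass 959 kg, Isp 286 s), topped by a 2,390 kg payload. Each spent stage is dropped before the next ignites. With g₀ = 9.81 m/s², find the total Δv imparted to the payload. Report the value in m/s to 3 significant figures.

Ignition mass of stage 1 = 50,500+8,100 + 7,850+959 + 2,390 = 69,799 kg.
Stage 1: m₀ = 69,799 kg, m_f = 69,799 − 50,500 = 19,299 kg; Δv = 347×9.81×ln(3.617) = 3404.1×1.2856 ≈ 4376 m/s.
Stage 2: m₀ = 11,199 kg, m_f = 11,199 − 7,850 = 3,349 kg; Δv = 286×9.81×ln(3.344) = 2805.7×1.2072 ≈ 3387 m/s.
Total Δv = 4376 + 3387 = 7763 m/s.

Δv ≈ 7760 m/s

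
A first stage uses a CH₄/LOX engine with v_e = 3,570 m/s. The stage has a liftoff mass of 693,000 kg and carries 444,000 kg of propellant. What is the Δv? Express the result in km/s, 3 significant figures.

Δv ≈ 3.65 km/s

m_f = m₀ − m_prop = 693,000 − 444,000 = 249,000 kg.
Using Δv = v_e ln(m₀/m_f): Δv = v_e · ln(m₀/m_f) = 3570.0 × ln(2.783) = 3570.0 × 1.0236 ≈ 3654.2 m/s.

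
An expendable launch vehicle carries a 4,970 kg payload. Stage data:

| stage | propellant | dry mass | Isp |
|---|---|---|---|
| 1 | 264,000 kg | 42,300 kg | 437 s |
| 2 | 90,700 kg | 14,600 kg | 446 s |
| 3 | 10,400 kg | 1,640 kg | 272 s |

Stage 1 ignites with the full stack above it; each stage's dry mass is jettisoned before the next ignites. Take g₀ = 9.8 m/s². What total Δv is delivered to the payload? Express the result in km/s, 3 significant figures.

Δv ≈ 12.5 km/s

Ignition mass of stage 1 = 264,000+42,300 + 90,700+14,600 + 10,400+1,640 + 4,970 = 428,610 kg.
Stage 1: m₀ = 428,610 kg, m_f = 428,610 − 264,000 = 164,610 kg; Δv = 437×9.8×ln(2.604) = 4282.6×0.9570 ≈ 4098 m/s.
Stage 2: m₀ = 122,310 kg, m_f = 122,310 − 90,700 = 31,610 kg; Δv = 446×9.8×ln(3.869) = 4370.8×1.3531 ≈ 5914 m/s.
Stage 3: m₀ = 17,010 kg, m_f = 17,010 − 10,400 = 6,610 kg; Δv = 272×9.8×ln(2.573) = 2665.6×0.9452 ≈ 2520 m/s.
Total Δv = 4098 + 5914 + 2520 = 12532 m/s.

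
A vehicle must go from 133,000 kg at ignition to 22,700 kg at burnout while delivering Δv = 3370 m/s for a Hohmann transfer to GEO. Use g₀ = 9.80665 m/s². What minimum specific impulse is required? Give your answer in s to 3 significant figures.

ln(m₀/m_f) = ln(133000/22700) = ln(5.859) = 1.7680.
v_e = Δv / ln(m₀/m_f) = 3370 / 1.7680 = 1906.1 m/s.
Isp = v_e / g₀ = 1906.1 / 9.80665 = 194.4 s.

Isp ≈ 194 s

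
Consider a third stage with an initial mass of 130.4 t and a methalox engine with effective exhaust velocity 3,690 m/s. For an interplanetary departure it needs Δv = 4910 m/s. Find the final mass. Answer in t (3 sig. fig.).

m₀/m_f = exp(Δv / v_e) = exp(4910 / 3690.0) = exp(1.3306) = 3.7834.
m_f = m₀ / 3.7834 = 130.4 / 3.7834 = 34.4664 t.

final mass ≈ 34.5 t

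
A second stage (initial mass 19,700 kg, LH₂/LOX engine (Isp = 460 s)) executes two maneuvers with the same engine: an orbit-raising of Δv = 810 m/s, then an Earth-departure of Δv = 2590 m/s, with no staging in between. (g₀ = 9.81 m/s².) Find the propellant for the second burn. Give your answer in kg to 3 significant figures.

propellant for the second burn ≈ 7190 kg

v_e = Isp · g₀ = 460 × 9.81 = 4512.6 m/s.
After the first burn: m = 19700 × exp(−810/4512.6) = 19700 × 0.83569 = 16,463.1 kg.
After the second burn: m = 16,463.1 × exp(−2590/4512.6) = 16,463.1 × 0.56330 = 9,273.66 kg.
Second-burn propellant = 16,463.1 − 9,273.66 = 7,189.44 kg.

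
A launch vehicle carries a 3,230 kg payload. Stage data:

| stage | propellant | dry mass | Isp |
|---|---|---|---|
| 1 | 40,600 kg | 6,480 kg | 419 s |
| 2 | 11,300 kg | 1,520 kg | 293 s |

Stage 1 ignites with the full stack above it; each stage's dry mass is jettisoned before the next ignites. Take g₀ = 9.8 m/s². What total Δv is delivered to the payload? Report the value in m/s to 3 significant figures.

Ignition mass of stage 1 = 40,600+6,480 + 11,300+1,520 + 3,230 = 63,130 kg.
Stage 1: m₀ = 63,130 kg, m_f = 63,130 − 40,600 = 22,530 kg; Δv = 419×9.8×ln(2.802) = 4106.2×1.0303 ≈ 4231 m/s.
Stage 2: m₀ = 16,050 kg, m_f = 16,050 − 11,300 = 4,750 kg; Δv = 293×9.8×ln(3.379) = 2871.4×1.2176 ≈ 3496 m/s.
Total Δv = 4231 + 3496 = 7727 m/s.

Δv ≈ 7730 m/s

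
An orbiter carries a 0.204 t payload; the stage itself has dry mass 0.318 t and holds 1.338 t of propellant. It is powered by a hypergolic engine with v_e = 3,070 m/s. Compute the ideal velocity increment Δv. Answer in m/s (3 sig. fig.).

Δv ≈ 3900 m/s

m₀ = payload + dry + propellant = 0.204 + 0.318 + 1.338 = 1.86 t.
m_f = payload + dry = 0.204 + 0.318 = 0.522 t.
Rocket equation: Δv = v_e · ln(m₀/m_f) = 3070.0 × ln(3.563) = 3070.0 × 1.2707 ≈ 3900.9 m/s.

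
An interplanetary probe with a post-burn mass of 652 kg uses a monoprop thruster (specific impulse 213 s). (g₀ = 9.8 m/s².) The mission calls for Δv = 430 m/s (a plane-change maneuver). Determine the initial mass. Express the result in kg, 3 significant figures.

initial mass ≈ 801 kg

v_e = Isp · g₀ = 213 × 9.8 = 2087.4 m/s.
m₀/m_f = exp(Δv / v_e) = exp(430 / 2087.4) = exp(0.2060) = 1.2288.
m₀ = m_f × 1.2288 = 652 × 1.2288 = 801.178 kg.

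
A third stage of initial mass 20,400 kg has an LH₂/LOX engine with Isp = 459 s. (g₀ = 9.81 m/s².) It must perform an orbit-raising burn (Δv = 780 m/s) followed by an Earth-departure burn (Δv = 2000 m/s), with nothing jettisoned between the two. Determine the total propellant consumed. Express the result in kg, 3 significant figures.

v_e = Isp · g₀ = 459 × 9.81 = 4502.8 m/s.
After the first burn: m = 20400 × exp(−780/4502.8) = 20400 × 0.84095 = 17,155.4 kg.
After the second burn: m = 17,155.4 × exp(−2000/4502.8) = 17,155.4 × 0.64136 = 11,002.8 kg.
Total propellant = m₀ − m_final = 20400 − 11,002.8 = 9,397.2 kg.

total propellant consumed ≈ 9400 kg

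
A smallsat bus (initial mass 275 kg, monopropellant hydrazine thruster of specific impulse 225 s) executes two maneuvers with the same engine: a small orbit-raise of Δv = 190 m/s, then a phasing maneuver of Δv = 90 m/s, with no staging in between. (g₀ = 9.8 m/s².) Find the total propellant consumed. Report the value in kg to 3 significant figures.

total propellant consumed ≈ 32.8 kg

v_e = Isp · g₀ = 225 × 9.8 = 2205.0 m/s.
After the first burn: m = 275 × exp(−190/2205.0) = 275 × 0.91744 = 252.296 kg.
After the second burn: m = 252.296 × exp(−90/2205.0) = 252.296 × 0.96001 = 242.207 kg.
Total propellant = m₀ − m_final = 275 − 242.207 = 32.793 kg.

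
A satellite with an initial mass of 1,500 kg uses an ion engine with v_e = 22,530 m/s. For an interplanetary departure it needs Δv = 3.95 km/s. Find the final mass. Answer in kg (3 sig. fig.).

m₀/m_f = exp(Δv / v_e) = exp(3950 / 22530.0) = exp(0.1753) = 1.1916.
m_f = m₀ / 1.1916 = 1,500 / 1.1916 = 1,258.81 kg.

final mass ≈ 1260 kg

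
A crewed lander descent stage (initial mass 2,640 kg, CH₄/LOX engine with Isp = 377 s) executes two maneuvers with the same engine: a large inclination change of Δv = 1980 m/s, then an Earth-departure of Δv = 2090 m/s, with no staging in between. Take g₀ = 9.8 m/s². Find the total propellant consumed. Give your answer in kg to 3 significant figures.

total propellant consumed ≈ 1760 kg

v_e = Isp · g₀ = 377 × 9.8 = 3694.6 m/s.
After the first burn: m = 2640 × exp(−1980/3694.6) = 2640 × 0.58513 = 1,544.74 kg.
After the second burn: m = 1,544.74 × exp(−2090/3694.6) = 1,544.74 × 0.56797 = 877.366 kg.
Total propellant = m₀ − m_final = 2640 − 877.366 = 1,762.634 kg.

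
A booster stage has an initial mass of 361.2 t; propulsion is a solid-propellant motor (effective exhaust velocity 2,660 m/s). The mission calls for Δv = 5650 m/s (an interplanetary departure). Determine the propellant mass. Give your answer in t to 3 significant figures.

propellant mass ≈ 318 t

From the ideal rocket equation, m₀/m_f = exp(Δv / v_e) = exp(5650 / 2660.0) = exp(2.1241) = 8.3650.
m_f = 361.2 / 8.3650 = 43.1799 t, so propellant = m₀ − m_f = 361.2 − 43.1799 = 318.0201 t.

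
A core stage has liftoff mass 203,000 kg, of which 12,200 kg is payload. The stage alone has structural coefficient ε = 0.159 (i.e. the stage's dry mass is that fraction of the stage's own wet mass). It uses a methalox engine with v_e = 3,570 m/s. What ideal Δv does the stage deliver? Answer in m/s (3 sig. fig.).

Δv ≈ 5580 m/s

Stage wet mass = m₀ − payload = 203,000 − 12,200 = 190,800 kg.
Stage dry mass = ε × stage wet mass = 0.159 × 190,800 = 30,337.2 kg.
Burnout mass m_f = stage dry + payload = 30,337.2 + 12,200 = 42,537.2 kg.
Rocket equation: Δv = v_e · ln(203,000/42,537.2) = 3570.0 × ln(4.772) = 3570.0 × 1.5628 ≈ 5579 m/s.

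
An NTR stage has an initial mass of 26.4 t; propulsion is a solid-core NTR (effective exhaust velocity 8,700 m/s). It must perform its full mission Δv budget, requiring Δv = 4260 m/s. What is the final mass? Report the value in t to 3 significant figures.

final mass ≈ 16.2 t

m₀/m_f = exp(Δv / v_e) = exp(4260 / 8700.0) = exp(0.4897) = 1.6318.
m_f = m₀ / 1.6318 = 26.4 / 1.6318 = 16.1785 t.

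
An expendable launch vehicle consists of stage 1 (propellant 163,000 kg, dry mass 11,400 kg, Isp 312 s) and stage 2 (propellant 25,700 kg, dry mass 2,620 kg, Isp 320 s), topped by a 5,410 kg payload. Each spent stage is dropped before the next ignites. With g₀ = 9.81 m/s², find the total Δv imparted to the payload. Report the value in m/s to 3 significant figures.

Ignition mass of stage 1 = 163,000+11,400 + 25,700+2,620 + 5,410 = 208,130 kg.
Stage 1: m₀ = 208,130 kg, m_f = 208,130 − 163,000 = 45,130 kg; Δv = 312×9.81×ln(4.612) = 3060.7×1.5286 ≈ 4679 m/s.
Stage 2: m₀ = 33,730 kg, m_f = 33,730 − 25,700 = 8,030 kg; Δv = 320×9.81×ln(4.2) = 3139.2×1.4352 ≈ 4505 m/s.
Total Δv = 4679 + 4505 = 9184 m/s.

Δv ≈ 9180 m/s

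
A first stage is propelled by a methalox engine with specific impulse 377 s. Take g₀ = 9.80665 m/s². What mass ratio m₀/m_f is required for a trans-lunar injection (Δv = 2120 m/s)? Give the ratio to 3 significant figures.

mass ratio ≈ 1.77

v_e = Isp · g₀ = 377 × 9.80665 = 3697.1 m/s.
Rocket equation: m₀/m_f = exp(Δv / v_e) = exp(2120 / 3697.1) = exp(0.5734) = 1.7743.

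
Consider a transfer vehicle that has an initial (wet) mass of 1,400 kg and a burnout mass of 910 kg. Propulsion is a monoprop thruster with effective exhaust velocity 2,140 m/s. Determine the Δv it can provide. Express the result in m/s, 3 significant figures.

Δv ≈ 922 m/s

Δv = v_e · ln(m₀/m_f) = 2140.0 × ln(1.538) = 2140.0 × 0.4308 ≈ 921.9 m/s.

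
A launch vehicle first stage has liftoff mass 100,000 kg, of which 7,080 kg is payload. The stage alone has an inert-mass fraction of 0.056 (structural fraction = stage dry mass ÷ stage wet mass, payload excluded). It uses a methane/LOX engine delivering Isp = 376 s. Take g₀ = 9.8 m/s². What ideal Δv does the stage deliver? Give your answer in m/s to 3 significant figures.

Stage wet mass = m₀ − payload = 100,000 − 7,080 = 92,920 kg.
Stage dry mass = ε × stage wet mass = 0.056 × 92,920 = 5,203.52 kg.
Burnout mass m_f = stage dry + payload = 5,203.52 + 7,080 = 12,283.52 kg.
v_e = Isp · g₀ = 376 × 9.8 = 3684.8 m/s.
Δv = v_e · ln(100,000/12,283.52) = 3684.8 × ln(8.141) = 3684.8 × 2.0969 ≈ 7727 m/s.

Δv ≈ 7730 m/s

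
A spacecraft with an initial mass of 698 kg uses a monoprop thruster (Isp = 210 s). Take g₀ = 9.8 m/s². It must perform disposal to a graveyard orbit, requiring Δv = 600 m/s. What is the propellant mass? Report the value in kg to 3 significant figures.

propellant mass ≈ 177 kg

v_e = Isp · g₀ = 210 × 9.8 = 2058.0 m/s.
Using Δv = v_e ln(m₀/m_f): m₀/m_f = exp(Δv / v_e) = exp(600 / 2058.0) = exp(0.2915) = 1.3385.
m_f = 698 / 1.3385 = 521.479 kg, so propellant = m₀ − m_f = 698 − 521.479 = 176.521 kg.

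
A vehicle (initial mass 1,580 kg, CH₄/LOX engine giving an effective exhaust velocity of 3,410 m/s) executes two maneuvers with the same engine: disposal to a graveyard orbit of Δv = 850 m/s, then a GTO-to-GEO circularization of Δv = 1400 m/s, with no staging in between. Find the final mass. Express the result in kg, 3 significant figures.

After the first burn: m = 1580 × exp(−850/3410.0) = 1580 × 0.77937 = 1,231.4 kg.
After the second burn: m = 1,231.4 × exp(−1400/3410.0) = 1,231.4 × 0.66328 = 816.763 kg.

final mass ≈ 817 kg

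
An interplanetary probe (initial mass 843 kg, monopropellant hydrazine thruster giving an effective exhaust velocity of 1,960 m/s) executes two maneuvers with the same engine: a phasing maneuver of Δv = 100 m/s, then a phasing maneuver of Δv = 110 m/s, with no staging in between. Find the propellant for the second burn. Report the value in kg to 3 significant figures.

After the first burn: m = 843 × exp(−100/1960.0) = 843 × 0.95026 = 801.069 kg.
After the second burn: m = 801.069 × exp(−110/1960.0) = 801.069 × 0.94542 = 757.347 kg.
Second-burn propellant = 801.069 − 757.347 = 43.722 kg.

propellant for the second burn ≈ 43.7 kg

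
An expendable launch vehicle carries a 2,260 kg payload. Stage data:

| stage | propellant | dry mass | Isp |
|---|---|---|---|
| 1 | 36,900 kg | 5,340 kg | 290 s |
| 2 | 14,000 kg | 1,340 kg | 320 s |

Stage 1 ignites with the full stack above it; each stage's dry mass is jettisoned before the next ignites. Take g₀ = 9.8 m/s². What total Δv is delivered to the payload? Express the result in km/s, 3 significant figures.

Ignition mass of stage 1 = 36,900+5,340 + 14,000+1,340 + 2,260 = 59,840 kg.
Stage 1: m₀ = 59,840 kg, m_f = 59,840 − 36,900 = 22,940 kg; Δv = 290×9.8×ln(2.609) = 2842.0×0.9588 ≈ 2725 m/s.
Stage 2: m₀ = 17,600 kg, m_f = 17,600 − 14,000 = 3,600 kg; Δv = 320×9.8×ln(4.889) = 3136.0×1.5870 ≈ 4977 m/s.
Total Δv = 2725 + 4977 = 7702 m/s.

Δv ≈ 7.70 km/s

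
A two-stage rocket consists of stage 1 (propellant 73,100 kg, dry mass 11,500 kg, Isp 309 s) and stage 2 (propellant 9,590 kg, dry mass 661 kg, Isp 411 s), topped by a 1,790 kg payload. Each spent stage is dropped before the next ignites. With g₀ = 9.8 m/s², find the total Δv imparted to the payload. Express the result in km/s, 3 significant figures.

Ignition mass of stage 1 = 73,100+11,500 + 9,590+661 + 1,790 = 96,641 kg.
Stage 1: m₀ = 96,641 kg, m_f = 96,641 − 73,100 = 23,541 kg; Δv = 309×9.8×ln(4.105) = 3028.2×1.4123 ≈ 4277 m/s.
Stage 2: m₀ = 12,041 kg, m_f = 12,041 − 9,590 = 2,451 kg; Δv = 411×9.8×ln(4.913) = 4027.8×1.5918 ≈ 6412 m/s.
Total Δv = 4277 + 6412 = 10689 m/s.

Δv ≈ 10.7 km/s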